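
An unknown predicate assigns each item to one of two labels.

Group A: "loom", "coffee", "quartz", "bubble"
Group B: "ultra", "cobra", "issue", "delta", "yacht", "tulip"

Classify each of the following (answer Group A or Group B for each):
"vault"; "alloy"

Group B, Group B

'Group A' ⟺ even length.
Group B: "vault", since length 5.
Group B: "alloy", since length 5.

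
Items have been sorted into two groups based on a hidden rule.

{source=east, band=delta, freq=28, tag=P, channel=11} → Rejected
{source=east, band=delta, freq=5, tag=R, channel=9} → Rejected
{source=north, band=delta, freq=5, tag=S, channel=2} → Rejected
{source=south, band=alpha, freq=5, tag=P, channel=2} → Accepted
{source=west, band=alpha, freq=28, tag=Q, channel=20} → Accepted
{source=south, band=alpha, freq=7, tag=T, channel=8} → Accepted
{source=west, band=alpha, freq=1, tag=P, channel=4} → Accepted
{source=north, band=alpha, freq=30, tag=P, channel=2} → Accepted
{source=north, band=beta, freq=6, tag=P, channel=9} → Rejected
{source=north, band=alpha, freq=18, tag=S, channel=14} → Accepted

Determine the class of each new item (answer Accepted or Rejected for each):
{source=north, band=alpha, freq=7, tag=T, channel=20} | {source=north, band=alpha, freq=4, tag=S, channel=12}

The rule appears to be: band is alpha.

Accepted, Accepted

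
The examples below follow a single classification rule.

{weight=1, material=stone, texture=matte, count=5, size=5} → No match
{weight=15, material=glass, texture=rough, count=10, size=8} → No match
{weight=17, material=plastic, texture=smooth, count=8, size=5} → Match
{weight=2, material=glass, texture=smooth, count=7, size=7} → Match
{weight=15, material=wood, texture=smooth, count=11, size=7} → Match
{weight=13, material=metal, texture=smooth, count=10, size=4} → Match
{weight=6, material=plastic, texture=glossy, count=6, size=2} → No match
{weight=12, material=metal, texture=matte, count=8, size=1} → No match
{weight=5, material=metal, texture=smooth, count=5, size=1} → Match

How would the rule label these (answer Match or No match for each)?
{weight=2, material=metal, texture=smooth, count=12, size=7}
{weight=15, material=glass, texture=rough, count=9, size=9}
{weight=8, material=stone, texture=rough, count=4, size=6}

Match, No match, No match

'Match' ⟺ texture is smooth.
{weight=2, material=metal, texture=smooth, count=12, size=7} → texture is smooth → Match.
{weight=15, material=glass, texture=rough, count=9, size=9} → texture is rough → No match.
{weight=8, material=stone, texture=rough, count=4, size=6} → texture is rough → No match.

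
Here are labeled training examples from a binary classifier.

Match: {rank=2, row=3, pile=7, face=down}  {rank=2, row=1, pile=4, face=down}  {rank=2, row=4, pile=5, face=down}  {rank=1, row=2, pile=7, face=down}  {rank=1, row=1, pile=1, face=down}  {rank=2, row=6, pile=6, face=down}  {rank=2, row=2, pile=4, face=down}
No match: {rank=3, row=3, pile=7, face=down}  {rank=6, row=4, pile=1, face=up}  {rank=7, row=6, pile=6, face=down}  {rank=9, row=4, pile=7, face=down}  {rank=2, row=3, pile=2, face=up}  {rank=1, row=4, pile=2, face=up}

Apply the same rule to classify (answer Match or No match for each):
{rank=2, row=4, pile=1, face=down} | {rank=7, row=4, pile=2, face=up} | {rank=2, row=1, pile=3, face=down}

Rule: face is down AND rank ≤ 2. This holds for each 'Match' example and fails for each 'No match' one.
{rank=2, row=4, pile=1, face=down}: Match (face is down, rank = 2). {rank=7, row=4, pile=2, face=up}: No match (face is up, rank = 7). {rank=2, row=1, pile=3, face=down}: Match (face is down, rank = 2).

Match, No match, Match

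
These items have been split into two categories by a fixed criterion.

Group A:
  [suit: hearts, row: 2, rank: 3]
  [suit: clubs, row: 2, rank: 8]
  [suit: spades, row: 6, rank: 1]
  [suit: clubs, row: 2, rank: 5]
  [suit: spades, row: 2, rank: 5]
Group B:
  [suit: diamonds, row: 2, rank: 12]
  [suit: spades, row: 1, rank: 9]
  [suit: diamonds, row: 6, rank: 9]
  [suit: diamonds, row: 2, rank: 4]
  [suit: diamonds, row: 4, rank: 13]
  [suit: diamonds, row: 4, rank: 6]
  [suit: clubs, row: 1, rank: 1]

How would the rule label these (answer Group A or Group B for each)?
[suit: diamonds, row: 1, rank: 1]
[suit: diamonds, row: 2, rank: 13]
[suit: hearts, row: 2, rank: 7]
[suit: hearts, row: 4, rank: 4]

The classifier is using: suit is not diamonds AND row ≥ 2.

Group B, Group B, Group A, Group A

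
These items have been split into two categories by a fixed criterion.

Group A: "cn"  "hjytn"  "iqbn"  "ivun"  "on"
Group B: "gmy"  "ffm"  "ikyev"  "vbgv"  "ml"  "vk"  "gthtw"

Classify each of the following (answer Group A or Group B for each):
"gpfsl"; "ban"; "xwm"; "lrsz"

Group B, Group A, Group B, Group B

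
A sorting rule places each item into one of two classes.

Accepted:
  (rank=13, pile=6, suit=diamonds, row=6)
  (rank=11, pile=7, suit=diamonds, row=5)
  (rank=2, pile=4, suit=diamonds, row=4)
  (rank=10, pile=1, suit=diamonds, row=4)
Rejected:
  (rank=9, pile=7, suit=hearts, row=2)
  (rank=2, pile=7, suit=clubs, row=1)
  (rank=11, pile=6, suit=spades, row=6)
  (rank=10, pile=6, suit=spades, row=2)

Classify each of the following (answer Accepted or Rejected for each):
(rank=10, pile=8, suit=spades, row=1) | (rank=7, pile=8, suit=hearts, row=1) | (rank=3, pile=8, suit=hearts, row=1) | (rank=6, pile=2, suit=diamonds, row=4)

The pattern is that an item is 'Accepted' exactly when: suit is diamonds.
(rank=10, pile=8, suit=spades, row=1): Rejected (suit is spades).
(rank=7, pile=8, suit=hearts, row=1): Rejected (suit is hearts).
(rank=3, pile=8, suit=hearts, row=1): Rejected (suit is hearts).
(rank=6, pile=2, suit=diamonds, row=4): Accepted (suit is diamonds).

Rejected, Rejected, Rejected, Accepted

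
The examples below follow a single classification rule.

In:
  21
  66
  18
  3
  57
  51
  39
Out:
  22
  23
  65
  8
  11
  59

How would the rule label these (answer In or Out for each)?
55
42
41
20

Looking at the examples, the only property every 'In' case has and every 'Out' case lacks is: multiple of 3.
55 — 55 = 3·18 + 1, hence Out.
42 — 42 = 3·14, hence In.
41 — 41 = 3·13 + 2, hence Out.
20 — 20 = 3·6 + 2, hence Out.

Out, In, Out, Out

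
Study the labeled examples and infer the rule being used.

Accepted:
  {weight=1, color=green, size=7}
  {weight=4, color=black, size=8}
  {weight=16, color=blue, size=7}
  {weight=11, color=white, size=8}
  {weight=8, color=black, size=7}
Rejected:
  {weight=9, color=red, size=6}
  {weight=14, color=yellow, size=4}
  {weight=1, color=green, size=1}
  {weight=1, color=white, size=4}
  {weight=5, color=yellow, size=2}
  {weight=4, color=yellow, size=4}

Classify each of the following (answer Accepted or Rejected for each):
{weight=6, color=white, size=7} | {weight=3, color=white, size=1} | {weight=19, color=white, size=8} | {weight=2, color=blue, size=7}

Rule: size ≥ 7. This holds for each 'Accepted' example and fails for each 'Rejected' one.
{weight=6, color=white, size=7}: size = 7 — meets the rule, so Accepted.
{weight=3, color=white, size=1}: size = 1 — does not pass, so Rejected.
{weight=19, color=white, size=8}: size = 8 — meets the rule, so Accepted.
{weight=2, color=blue, size=7}: size = 7 — meets the rule, so Accepted.

Accepted, Rejected, Accepted, Accepted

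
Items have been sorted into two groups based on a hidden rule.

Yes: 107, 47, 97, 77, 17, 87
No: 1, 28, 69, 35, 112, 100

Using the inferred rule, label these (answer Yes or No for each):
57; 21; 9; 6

The pattern is that an item is 'Yes' exactly when: ends in digit 7.

Yes, No, No, No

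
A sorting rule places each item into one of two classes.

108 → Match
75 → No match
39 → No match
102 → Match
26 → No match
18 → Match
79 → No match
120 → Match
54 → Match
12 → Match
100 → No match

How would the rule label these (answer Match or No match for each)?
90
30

Comparing the two groups points to one rule — multiple of 6.
90: 90 = 6·15 — passes, so Match.
30: 30 = 6·5 — passes, so Match.

Match, Match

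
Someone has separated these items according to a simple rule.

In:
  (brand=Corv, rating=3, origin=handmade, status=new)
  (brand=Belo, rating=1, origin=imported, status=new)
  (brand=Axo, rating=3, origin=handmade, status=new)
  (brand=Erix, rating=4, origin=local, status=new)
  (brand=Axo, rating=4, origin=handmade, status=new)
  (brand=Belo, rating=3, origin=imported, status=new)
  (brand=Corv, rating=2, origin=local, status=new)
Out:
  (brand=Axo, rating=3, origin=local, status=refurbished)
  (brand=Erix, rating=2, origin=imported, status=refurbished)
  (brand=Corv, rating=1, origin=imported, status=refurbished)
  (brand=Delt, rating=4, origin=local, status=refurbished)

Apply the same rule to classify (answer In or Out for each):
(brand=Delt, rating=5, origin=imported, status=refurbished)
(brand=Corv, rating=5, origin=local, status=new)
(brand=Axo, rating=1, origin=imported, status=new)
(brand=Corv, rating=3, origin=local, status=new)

'In' ⟺ status is new.

Out, In, In, In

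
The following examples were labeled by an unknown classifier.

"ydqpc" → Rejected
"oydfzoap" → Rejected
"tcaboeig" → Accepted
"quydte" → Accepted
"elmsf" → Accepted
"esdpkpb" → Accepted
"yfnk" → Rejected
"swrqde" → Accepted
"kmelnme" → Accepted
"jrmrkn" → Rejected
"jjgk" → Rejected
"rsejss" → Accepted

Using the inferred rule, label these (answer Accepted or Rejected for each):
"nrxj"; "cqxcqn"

Rejected, Rejected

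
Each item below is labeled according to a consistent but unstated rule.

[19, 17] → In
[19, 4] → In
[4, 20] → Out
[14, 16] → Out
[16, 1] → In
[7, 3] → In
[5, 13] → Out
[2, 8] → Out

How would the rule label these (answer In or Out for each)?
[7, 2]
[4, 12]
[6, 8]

In, Out, Out

A rule that fits every label: first > second — true of each 'In' example, false of each 'Out' one.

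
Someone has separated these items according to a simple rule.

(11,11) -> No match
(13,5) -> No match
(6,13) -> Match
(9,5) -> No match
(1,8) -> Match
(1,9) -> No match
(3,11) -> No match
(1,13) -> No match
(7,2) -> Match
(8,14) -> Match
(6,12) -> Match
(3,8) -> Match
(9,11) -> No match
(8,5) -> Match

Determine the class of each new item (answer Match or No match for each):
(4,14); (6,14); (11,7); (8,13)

Match, Match, No match, Match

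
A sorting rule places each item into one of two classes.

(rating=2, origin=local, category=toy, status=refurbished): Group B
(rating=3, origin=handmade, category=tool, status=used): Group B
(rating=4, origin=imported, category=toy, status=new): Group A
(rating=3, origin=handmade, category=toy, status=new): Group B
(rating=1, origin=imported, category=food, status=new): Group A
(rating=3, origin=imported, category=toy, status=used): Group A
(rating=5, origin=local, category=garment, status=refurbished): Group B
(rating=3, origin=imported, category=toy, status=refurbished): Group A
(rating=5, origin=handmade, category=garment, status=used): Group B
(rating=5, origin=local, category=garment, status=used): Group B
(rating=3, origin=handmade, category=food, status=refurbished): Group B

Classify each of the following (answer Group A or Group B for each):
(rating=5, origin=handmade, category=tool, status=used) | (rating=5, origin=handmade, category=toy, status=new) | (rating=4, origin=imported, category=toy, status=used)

Comparing the two groups points to one rule — origin is imported.

Group B, Group B, Group A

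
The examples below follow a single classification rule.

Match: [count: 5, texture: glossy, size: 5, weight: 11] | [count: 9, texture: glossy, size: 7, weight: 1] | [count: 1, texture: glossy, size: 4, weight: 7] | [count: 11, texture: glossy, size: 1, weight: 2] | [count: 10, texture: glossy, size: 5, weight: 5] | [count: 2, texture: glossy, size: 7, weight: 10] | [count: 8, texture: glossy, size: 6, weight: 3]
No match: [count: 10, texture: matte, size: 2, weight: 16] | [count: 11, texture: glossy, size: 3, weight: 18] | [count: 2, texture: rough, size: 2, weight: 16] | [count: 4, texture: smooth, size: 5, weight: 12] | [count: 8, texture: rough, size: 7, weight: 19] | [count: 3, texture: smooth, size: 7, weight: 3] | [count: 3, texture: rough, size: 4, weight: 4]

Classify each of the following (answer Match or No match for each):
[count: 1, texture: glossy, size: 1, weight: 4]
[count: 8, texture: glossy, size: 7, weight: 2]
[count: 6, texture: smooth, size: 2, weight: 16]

Match, Match, No match

Every 'Match' example satisfies: texture is glossy AND weight ≤ 11. None of the 'No match' examples do.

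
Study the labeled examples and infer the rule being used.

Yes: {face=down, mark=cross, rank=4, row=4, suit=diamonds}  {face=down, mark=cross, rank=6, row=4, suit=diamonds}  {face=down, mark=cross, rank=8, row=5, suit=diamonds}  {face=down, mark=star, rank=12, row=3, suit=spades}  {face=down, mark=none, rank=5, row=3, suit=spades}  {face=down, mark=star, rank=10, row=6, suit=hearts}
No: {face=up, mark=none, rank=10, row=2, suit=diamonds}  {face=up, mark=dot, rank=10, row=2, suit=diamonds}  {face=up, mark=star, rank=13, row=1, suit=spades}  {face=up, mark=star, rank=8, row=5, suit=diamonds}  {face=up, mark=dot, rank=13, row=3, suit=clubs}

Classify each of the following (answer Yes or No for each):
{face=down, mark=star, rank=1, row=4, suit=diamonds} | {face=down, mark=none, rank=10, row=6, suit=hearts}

Yes, Yes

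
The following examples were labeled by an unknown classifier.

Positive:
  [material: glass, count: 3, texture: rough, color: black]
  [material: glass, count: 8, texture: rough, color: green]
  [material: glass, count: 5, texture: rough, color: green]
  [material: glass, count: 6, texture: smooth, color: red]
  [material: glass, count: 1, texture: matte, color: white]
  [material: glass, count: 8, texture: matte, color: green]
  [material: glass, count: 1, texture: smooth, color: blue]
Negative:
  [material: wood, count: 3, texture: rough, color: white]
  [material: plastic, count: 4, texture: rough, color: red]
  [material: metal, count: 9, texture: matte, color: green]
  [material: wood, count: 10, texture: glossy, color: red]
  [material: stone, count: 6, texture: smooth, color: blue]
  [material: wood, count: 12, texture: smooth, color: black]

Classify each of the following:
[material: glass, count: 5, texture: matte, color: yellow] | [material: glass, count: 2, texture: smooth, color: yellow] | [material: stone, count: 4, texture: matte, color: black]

Positive, Positive, Negative

The classifier is using: material is glass.
[material: glass, count: 5, texture: matte, color: yellow] — material is glass, hence Positive. [material: glass, count: 2, texture: smooth, color: yellow] — material is glass, hence Positive. [material: stone, count: 4, texture: matte, color: black] — material is stone, hence Negative.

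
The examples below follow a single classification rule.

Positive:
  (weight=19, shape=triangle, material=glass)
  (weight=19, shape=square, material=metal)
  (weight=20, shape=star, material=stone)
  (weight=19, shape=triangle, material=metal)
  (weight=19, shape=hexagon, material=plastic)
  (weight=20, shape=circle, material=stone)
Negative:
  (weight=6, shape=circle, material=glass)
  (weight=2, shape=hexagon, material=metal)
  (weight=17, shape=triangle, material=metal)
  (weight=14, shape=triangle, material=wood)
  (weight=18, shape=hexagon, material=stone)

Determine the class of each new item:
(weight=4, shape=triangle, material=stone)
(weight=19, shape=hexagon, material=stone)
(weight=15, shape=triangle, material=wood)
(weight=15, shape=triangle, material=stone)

Negative, Positive, Negative, Negative

The distinguishing property — weight ≥ 19 — holds for all the 'Positive' cases and none of the 'Negative' cases.
Negative: (weight=4, shape=triangle, material=stone), since weight = 4.
Positive: (weight=19, shape=hexagon, material=stone), since weight = 19.
Negative: (weight=15, shape=triangle, material=wood), since weight = 15.
Negative: (weight=15, shape=triangle, material=stone), since weight = 15.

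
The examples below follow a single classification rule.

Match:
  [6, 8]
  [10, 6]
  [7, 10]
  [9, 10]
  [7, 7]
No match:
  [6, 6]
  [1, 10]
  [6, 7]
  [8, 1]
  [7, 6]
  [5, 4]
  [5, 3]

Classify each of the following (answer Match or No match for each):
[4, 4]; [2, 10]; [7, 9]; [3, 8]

The classifier is using: sum ≥ 14.
[4, 4]: 4+4 = 8 — doesn't match, so No match. [2, 10]: 2+10 = 12 — doesn't match, so No match. [7, 9]: 7+9 = 16 — passes, so Match. [3, 8]: 3+8 = 11 — doesn't match, so No match.

No match, No match, Match, No match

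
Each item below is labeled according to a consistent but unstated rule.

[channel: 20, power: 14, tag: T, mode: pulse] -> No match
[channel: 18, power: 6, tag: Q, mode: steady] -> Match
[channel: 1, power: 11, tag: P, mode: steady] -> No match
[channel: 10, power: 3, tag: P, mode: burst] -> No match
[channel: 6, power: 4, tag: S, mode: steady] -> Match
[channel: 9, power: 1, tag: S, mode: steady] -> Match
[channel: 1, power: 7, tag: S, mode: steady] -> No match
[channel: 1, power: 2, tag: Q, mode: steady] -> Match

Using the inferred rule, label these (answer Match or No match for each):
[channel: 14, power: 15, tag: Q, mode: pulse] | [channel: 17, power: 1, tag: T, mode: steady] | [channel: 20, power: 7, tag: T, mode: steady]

A rule that fits every label: mode is steady AND power ≤ 6 — true of each 'Match' example, false of each 'No match' one.
[channel: 14, power: 15, tag: Q, mode: pulse]: mode is pulse, power = 15 — lacks this property, so No match.
[channel: 17, power: 1, tag: T, mode: steady]: mode is steady, power = 1 — fits, so Match.
[channel: 20, power: 7, tag: T, mode: steady]: mode is steady, power = 7 — lacks this property, so No match.

No match, Match, No match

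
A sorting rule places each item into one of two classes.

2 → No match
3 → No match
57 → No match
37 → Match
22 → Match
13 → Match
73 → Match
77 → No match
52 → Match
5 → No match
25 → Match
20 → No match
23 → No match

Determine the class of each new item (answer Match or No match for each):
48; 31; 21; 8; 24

No match, Match, No match, No match, No match

A rule that fits every label: ≡ 1 (mod 3) — true of each 'Match' example, false of each 'No match' one.
48: 48 mod 3 = 0 — does not satisfy this, so No match. 31: 31 mod 3 = 1 — meets the rule, so Match. 21: 21 mod 3 = 0 — does not satisfy this, so No match. 8: 8 mod 3 = 2 — does not satisfy this, so No match. 24: 24 mod 3 = 0 — does not satisfy this, so No match.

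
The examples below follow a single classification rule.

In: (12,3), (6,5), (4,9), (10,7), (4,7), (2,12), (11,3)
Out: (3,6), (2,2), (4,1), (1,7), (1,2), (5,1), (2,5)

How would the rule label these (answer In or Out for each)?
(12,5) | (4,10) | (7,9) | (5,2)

In, In, In, Out

The pattern is that an item is 'In' exactly when: sum ≥ 11.
(12,5) → 12+5 = 17 → In. (4,10) → 4+10 = 14 → In. (7,9) → 7+9 = 16 → In. (5,2) → 5+2 = 7 → Out.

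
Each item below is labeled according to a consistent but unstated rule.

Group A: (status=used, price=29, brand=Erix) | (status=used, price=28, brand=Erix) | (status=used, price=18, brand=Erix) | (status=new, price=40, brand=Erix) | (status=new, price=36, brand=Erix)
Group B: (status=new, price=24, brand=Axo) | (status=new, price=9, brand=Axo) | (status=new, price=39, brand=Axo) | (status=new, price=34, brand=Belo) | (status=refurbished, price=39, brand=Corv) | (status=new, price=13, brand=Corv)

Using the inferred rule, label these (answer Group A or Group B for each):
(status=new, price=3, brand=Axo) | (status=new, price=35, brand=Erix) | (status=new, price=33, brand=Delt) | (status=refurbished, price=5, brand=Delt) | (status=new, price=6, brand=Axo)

Group B, Group A, Group B, Group B, Group B

The common property of the 'Group A' items is: brand is Erix. No 'Group B' item has it.
(status=new, price=3, brand=Axo): Group B (brand is Axo).
(status=new, price=35, brand=Erix): Group A (brand is Erix).
(status=new, price=33, brand=Delt): Group B (brand is Delt).
(status=refurbished, price=5, brand=Delt): Group B (brand is Delt).
(status=new, price=6, brand=Axo): Group B (brand is Axo).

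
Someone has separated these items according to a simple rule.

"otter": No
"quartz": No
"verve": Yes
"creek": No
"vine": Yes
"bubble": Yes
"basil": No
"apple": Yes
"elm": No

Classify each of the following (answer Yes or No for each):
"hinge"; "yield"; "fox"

Yes, No, No

The common property of the 'Yes' items is: ends with 'e'. No 'No' item has it.
"hinge": Yes (ends with 'e').
"yield": No (ends with 'd').
"fox": No (ends with 'x').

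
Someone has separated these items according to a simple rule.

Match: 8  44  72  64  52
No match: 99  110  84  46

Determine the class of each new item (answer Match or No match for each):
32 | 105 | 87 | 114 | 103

Match, No match, No match, No match, No match

Every 'Match' example satisfies: multiple of 4 AND at most 72. None of the 'No match' examples do.
32 — 32 = 4·8, 32 ≤ 72, hence Match. 105 — 105 = 4·26 + 1, 105 > 72, hence No match. 87 — 87 = 4·21 + 3, 87 > 72, hence No match. 114 — 114 = 4·28 + 2, 114 > 72, hence No match. 103 — 103 = 4·25 + 3, 103 > 72, hence No match.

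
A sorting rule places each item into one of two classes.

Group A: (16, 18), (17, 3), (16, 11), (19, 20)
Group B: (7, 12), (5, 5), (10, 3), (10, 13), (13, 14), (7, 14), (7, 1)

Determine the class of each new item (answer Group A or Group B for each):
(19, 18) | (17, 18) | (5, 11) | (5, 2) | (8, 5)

The simplest hypothesis consistent with all the labels is: first ≥ 14.
(19, 18): first 19 — passes, so Group A.
(17, 18): first 17 — passes, so Group A.
(5, 11): first 5 — does not fit, so Group B.
(5, 2): first 5 — does not fit, so Group B.
(8, 5): first 8 — does not fit, so Group B.

Group A, Group A, Group B, Group B, Group B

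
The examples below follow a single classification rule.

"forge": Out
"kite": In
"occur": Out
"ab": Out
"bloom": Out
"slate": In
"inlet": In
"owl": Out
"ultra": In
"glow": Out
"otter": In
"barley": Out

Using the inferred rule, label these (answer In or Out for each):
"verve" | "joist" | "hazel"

Out, In, Out

The classifier is using: contains 't'.
"verve": Out (no 't').
"joist": In (has 't').
"hazel": Out (no 't').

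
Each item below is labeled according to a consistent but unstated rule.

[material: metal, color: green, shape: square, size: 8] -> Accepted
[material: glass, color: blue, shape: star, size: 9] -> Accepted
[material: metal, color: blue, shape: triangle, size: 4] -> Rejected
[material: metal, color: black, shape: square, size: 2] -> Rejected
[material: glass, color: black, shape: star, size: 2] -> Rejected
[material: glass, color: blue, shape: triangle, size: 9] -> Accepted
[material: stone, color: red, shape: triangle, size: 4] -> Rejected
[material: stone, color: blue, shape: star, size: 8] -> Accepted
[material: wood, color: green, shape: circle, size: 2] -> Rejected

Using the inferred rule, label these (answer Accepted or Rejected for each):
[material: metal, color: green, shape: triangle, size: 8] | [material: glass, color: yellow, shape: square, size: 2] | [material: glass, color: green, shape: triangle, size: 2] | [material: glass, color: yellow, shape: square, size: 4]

Accepted, Rejected, Rejected, Rejected

All 'Accepted' examples share one property — size ≥ 8 — and every 'Rejected' example lacks it.
Accepted: [material: metal, color: green, shape: triangle, size: 8], since size = 8. Rejected: [material: glass, color: yellow, shape: square, size: 2], since size = 2. Rejected: [material: glass, color: green, shape: triangle, size: 2], since size = 2. Rejected: [material: glass, color: yellow, shape: square, size: 4], since size = 4.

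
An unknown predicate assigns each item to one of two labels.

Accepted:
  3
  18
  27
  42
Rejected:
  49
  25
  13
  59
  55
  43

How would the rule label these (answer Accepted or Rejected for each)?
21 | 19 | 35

All 'Accepted' examples share one property — multiple of 3 — and every 'Rejected' example lacks it.
21: 21 = 3·7 — meets the rule, so Accepted. 19: 19 = 3·6 + 1 — fails this test, so Rejected. 35: 35 = 3·11 + 2 — fails this test, so Rejected.

Accepted, Rejected, Rejected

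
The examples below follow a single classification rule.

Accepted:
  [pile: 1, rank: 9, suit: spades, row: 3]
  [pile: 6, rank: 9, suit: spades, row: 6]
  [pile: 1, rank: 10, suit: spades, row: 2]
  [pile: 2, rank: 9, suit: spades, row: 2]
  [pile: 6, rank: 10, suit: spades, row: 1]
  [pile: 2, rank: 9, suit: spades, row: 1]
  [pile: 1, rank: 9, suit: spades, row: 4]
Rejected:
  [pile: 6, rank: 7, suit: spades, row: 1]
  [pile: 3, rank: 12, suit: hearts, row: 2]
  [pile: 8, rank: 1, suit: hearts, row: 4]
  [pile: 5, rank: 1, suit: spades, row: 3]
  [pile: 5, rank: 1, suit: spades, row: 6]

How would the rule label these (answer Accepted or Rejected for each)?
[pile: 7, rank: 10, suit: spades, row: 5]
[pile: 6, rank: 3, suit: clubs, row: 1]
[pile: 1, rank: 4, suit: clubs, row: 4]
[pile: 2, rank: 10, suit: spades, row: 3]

Accepted, Rejected, Rejected, Accepted

The pattern is that an item is 'Accepted' exactly when: suit is spades AND rank ≥ 9.
[pile: 7, rank: 10, suit: spades, row: 5]: Accepted (suit is spades, rank = 10). [pile: 6, rank: 3, suit: clubs, row: 1]: Rejected (suit is clubs, rank = 3). [pile: 1, rank: 4, suit: clubs, row: 4]: Rejected (suit is clubs, rank = 4). [pile: 2, rank: 10, suit: spades, row: 3]: Accepted (suit is spades, rank = 10).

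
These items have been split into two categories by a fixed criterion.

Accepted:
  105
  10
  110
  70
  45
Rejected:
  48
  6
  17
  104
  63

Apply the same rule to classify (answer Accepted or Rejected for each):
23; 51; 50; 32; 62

Rejected, Rejected, Accepted, Rejected, Rejected

One predicate separates the groups cleanly: multiple of 5.
23 → 23 = 5·4 + 3 → Rejected. 51 → 51 = 5·10 + 1 → Rejected. 50 → 50 = 5·10 → Accepted. 32 → 32 = 5·6 + 2 → Rejected. 62 → 62 = 5·12 + 2 → Rejected.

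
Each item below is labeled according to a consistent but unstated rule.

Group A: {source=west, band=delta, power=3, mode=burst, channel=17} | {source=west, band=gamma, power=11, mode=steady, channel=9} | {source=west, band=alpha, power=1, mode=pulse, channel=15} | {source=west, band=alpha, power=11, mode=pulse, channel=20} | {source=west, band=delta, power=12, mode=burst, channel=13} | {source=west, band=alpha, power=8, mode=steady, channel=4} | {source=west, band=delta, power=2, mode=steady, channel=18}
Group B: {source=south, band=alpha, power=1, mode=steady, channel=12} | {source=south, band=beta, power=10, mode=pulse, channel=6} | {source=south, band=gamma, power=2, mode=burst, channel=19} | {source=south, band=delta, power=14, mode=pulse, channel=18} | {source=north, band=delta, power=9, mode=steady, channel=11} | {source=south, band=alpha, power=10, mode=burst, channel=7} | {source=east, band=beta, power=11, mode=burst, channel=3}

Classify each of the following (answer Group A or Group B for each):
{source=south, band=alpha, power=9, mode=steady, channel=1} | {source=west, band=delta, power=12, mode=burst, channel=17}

Group B, Group A

'Group A' ⟺ source is west.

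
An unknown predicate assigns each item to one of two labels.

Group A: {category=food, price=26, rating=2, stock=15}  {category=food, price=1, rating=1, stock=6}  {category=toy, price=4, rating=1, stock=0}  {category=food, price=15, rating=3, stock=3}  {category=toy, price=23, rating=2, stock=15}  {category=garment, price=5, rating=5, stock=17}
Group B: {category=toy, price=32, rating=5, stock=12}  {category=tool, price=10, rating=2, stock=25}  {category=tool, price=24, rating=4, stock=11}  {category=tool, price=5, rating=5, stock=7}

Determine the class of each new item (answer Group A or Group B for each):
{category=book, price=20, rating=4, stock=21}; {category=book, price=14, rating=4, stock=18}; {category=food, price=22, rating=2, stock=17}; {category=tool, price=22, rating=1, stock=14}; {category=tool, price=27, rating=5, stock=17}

Group A, Group A, Group A, Group B, Group B

One predicate separates the groups cleanly: category is not tool AND price ≤ 26.
Group A: {category=book, price=20, rating=4, stock=21}, since category is book, price = 20.
Group A: {category=book, price=14, rating=4, stock=18}, since category is book, price = 14.
Group A: {category=food, price=22, rating=2, stock=17}, since category is food, price = 22.
Group B: {category=tool, price=22, rating=1, stock=14}, since category is tool, price = 22.
Group B: {category=tool, price=27, rating=5, stock=17}, since category is tool, price = 27.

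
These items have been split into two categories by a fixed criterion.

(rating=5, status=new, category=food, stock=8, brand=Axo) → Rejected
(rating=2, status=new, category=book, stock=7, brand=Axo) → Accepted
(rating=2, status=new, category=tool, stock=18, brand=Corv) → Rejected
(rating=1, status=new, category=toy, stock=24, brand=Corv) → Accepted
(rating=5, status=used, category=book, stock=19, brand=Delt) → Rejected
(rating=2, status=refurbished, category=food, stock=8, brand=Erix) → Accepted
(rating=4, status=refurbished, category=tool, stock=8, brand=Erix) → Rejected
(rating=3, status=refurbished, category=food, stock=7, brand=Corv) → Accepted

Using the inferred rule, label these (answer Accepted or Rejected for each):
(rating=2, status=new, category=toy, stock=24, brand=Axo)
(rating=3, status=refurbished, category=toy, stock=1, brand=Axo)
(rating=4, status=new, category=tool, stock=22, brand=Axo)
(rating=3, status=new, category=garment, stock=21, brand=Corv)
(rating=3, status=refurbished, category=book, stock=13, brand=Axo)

The common property of the 'Accepted' items is: rating ≤ 3 AND stock ≠ 18. No 'Rejected' item has it.
(rating=2, status=new, category=toy, stock=24, brand=Axo): Accepted (rating = 2, stock = 24).
(rating=3, status=refurbished, category=toy, stock=1, brand=Axo): Accepted (rating = 3, stock = 1).
(rating=4, status=new, category=tool, stock=22, brand=Axo): Rejected (rating = 4, stock = 22).
(rating=3, status=new, category=garment, stock=21, brand=Corv): Accepted (rating = 3, stock = 21).
(rating=3, status=refurbished, category=book, stock=13, brand=Axo): Accepted (rating = 3, stock = 13).

Accepted, Accepted, Rejected, Accepted, Accepted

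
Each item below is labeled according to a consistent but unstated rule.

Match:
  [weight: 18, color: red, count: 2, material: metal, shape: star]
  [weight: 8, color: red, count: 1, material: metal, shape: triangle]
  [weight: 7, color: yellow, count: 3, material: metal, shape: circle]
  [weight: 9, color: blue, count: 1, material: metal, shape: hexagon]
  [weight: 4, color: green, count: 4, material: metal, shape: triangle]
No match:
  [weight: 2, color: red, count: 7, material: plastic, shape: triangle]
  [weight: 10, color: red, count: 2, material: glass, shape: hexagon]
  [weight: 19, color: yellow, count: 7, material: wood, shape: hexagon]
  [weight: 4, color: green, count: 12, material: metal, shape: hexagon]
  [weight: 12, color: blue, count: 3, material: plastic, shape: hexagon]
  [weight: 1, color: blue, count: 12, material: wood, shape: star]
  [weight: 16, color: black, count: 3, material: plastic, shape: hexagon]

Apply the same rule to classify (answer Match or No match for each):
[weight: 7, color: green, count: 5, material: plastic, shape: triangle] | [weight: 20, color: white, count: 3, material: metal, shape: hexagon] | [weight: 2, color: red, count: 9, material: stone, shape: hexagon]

No match, Match, No match

The rule appears to be: material is metal AND count ≤ 4.
[weight: 7, color: green, count: 5, material: plastic, shape: triangle] → material is plastic, count = 5 → No match. [weight: 20, color: white, count: 3, material: metal, shape: hexagon] → material is metal, count = 3 → Match. [weight: 2, color: red, count: 9, material: stone, shape: hexagon] → material is stone, count = 9 → No match.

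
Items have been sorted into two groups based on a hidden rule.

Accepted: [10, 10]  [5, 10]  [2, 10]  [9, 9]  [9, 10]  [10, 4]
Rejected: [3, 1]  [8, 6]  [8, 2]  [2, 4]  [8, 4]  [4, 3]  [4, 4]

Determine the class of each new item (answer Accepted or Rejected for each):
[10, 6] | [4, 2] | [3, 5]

Accepted, Rejected, Rejected

The rule appears to be: max ≥ 9.
[10, 6]: max 10, satisfies this → Accepted.
[4, 2]: max 4, does not satisfy this → Rejected.
[3, 5]: max 5, does not satisfy this → Rejected.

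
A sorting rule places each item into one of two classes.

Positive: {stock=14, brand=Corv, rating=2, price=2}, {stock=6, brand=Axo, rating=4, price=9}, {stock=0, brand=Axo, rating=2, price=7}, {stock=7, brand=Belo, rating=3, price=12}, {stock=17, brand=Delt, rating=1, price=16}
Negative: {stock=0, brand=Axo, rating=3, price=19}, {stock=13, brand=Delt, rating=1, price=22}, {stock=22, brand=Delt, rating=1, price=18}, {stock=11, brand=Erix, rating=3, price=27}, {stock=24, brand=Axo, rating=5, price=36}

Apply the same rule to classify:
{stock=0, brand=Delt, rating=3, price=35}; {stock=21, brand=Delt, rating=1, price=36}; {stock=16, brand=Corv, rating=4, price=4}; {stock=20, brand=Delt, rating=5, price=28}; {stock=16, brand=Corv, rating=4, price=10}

Negative, Negative, Positive, Negative, Positive

One predicate separates the groups cleanly: price ≤ 16.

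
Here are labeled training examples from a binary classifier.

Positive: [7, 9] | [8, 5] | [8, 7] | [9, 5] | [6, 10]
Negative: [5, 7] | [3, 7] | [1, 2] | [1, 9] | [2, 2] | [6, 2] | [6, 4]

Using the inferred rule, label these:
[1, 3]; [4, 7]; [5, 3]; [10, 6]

The pattern is that an item is 'Positive' exactly when: sum ≥ 13.
[1, 3] → 1+3 = 4 → Negative. [4, 7] → 4+7 = 11 → Negative. [5, 3] → 5+3 = 8 → Negative. [10, 6] → 10+6 = 16 → Positive.

Negative, Negative, Negative, Positive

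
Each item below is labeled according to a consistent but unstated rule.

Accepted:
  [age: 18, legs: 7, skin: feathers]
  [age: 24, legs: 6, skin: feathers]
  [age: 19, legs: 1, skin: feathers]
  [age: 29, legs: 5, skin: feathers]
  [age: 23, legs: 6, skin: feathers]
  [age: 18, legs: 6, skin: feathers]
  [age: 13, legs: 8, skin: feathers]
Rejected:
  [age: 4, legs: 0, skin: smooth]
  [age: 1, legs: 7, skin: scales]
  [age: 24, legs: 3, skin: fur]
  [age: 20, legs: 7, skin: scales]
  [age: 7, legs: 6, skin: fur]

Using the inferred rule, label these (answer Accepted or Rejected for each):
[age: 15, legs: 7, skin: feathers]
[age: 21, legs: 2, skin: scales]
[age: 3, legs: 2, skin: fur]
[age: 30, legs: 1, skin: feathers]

Looking at the examples, the only property every 'Accepted' case has and every 'Rejected' case lacks is: skin is feathers.

Accepted, Rejected, Rejected, Accepted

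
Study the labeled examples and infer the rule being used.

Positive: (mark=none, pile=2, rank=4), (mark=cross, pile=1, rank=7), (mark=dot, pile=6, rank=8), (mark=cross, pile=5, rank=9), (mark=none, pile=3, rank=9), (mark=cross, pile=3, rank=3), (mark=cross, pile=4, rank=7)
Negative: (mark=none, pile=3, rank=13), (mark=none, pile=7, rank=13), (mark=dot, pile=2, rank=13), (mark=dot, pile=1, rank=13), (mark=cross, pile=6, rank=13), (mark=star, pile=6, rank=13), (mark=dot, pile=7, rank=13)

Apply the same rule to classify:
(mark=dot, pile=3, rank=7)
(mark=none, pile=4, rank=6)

Positive, Positive

Every 'Positive' example satisfies: rank ≤ 9. None of the 'Negative' examples do.
(mark=dot, pile=3, rank=7) — rank = 7, hence Positive.
(mark=none, pile=4, rank=6) — rank = 6, hence Positive.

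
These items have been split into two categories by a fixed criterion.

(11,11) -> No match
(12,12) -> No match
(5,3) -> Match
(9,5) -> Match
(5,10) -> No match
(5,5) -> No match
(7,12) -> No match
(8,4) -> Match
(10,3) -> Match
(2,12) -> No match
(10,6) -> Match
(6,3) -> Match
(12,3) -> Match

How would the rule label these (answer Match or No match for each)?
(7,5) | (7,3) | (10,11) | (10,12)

Match, Match, No match, No match

The distinguishing property — first > second — holds for all the 'Match' cases and none of the 'No match' cases.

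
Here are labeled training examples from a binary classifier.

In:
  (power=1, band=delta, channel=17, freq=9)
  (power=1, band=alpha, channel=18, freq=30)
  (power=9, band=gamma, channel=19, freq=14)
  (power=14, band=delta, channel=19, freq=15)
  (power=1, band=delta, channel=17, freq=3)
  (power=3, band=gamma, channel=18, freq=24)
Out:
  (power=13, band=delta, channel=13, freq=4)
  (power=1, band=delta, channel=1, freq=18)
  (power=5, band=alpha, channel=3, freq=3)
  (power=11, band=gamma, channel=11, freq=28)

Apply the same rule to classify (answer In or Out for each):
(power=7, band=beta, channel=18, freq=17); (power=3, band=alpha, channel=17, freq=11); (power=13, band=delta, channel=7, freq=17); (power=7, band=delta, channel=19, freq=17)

In, In, Out, In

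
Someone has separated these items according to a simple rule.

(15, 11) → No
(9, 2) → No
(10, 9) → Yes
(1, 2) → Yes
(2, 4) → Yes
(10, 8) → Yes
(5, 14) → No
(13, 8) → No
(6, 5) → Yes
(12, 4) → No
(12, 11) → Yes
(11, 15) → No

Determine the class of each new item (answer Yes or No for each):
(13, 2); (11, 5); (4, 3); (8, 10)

No, No, Yes, Yes

Rule: |first − second| ≤ 2. This holds for each 'Yes' example and fails for each 'No' one.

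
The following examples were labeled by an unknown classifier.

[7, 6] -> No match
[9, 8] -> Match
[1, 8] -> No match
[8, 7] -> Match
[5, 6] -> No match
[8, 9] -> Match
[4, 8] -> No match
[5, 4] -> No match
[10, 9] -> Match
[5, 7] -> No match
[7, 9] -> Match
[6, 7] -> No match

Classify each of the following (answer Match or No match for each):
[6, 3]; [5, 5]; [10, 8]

The rule appears to be: sum ≥ 15.
No match: [6, 3], since 6+3 = 9.
No match: [5, 5], since 5+5 = 10.
Match: [10, 8], since 10+8 = 18.

No match, No match, Match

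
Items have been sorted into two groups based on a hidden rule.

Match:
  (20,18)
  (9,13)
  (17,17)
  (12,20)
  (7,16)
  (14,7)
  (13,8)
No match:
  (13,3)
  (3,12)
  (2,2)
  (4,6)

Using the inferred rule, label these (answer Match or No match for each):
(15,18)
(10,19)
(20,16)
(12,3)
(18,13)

Match, Match, Match, No match, Match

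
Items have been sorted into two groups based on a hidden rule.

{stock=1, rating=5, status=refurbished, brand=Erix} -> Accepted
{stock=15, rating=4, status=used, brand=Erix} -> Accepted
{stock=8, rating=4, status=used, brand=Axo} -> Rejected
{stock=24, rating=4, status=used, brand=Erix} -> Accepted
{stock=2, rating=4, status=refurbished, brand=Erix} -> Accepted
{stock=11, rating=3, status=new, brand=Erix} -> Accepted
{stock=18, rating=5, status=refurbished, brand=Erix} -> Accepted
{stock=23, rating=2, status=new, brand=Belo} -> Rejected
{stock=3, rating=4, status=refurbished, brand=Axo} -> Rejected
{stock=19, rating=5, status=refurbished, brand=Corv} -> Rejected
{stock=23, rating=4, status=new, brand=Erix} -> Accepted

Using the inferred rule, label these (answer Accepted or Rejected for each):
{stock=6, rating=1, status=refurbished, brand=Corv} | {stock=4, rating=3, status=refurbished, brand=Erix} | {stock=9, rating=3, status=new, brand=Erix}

Rejected, Accepted, Accepted

Checking candidate rules against both groups, what survives is: brand is Erix.
{stock=6, rating=1, status=refurbished, brand=Corv}: brand is Corv, doesn't match → Rejected.
{stock=4, rating=3, status=refurbished, brand=Erix}: brand is Erix, matches → Accepted.
{stock=9, rating=3, status=new, brand=Erix}: brand is Erix, matches → Accepted.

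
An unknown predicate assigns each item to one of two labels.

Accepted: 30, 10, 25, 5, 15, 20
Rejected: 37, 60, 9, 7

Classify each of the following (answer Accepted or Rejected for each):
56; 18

'Accepted' ⟺ multiple of 5 AND at most 30.
56 — 56 = 5·11 + 1, 56 > 30, hence Rejected. 18 — 18 = 5·3 + 3, 18 ≤ 30, hence Rejected.

Rejected, Rejected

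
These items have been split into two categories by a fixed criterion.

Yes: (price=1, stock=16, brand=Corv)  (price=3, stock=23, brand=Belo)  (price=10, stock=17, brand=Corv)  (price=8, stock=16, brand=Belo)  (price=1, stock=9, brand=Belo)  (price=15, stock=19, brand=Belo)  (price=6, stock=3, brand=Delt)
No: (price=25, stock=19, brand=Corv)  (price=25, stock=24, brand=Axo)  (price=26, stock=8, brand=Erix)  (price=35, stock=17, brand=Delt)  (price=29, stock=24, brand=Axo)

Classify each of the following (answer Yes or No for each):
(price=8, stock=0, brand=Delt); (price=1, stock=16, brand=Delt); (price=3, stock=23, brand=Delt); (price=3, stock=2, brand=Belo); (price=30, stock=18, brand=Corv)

Yes, Yes, Yes, Yes, No

One predicate separates the groups cleanly: price ≤ 15.
(price=8, stock=0, brand=Delt): price = 8 — matches, so Yes. (price=1, stock=16, brand=Delt): price = 1 — matches, so Yes. (price=3, stock=23, brand=Delt): price = 3 — matches, so Yes. (price=3, stock=2, brand=Belo): price = 3 — matches, so Yes. (price=30, stock=18, brand=Corv): price = 30 — fails the rule, so No.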